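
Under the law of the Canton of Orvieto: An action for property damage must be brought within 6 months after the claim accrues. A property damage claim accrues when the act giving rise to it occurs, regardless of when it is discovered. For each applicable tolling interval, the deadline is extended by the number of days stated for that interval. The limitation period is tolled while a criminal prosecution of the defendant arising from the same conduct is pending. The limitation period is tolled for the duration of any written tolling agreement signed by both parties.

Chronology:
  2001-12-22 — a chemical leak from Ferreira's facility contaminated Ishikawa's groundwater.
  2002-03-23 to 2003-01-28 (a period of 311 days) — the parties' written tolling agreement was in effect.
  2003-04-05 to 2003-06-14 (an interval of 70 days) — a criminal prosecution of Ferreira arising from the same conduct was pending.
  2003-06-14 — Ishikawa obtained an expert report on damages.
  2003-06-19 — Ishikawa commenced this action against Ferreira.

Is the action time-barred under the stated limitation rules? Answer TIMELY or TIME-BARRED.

The claim accrued on 2001-12-22, when the wrongful act occurred.
The untolled deadline — 6 months after 2001-12-22 — is 2002-06-22.
Because the written tolling agreement ran from 2002-03-23 to 2003-01-28, the deadline is extended by 311 days to 2003-04-29.
The pending criminal prosecution from 2003-04-05 to 2003-06-14 tolled the period for 70 days, extending the deadline to 2003-07-08.
None of the other events listed affects the running of the period under the stated rules.
Ishikawa filed on 2003-06-19, before the 2003-07-08 deadline, so the action is timely.

TIMELY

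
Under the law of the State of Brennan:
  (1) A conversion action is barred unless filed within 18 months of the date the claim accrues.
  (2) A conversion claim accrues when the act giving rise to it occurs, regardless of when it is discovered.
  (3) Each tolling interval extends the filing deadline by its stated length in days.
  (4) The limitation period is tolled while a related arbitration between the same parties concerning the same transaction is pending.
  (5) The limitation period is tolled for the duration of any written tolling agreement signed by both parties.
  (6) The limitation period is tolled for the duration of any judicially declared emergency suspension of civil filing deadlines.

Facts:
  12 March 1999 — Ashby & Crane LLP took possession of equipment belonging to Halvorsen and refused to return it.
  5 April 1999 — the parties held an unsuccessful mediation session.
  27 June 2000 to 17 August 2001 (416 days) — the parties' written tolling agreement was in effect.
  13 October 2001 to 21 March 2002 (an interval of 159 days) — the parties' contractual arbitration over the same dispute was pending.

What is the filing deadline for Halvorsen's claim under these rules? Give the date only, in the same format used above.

The limitation period began to run on 12 March 1999.
The untolled deadline — 18 months after 12 March 1999 — is 12 September 2000.
The written tolling agreement from 27 June 2000 to 17 August 2001 tolled the period for 416 days, extending the deadline to 2 November 2001.
The pending related arbitration from 13 October 2001 to 21 March 2002 tolled the period for 159 days, extending the deadline to 10 April 2002.
Nothing else in the chronology tolls or restarts the period.

10 April 2002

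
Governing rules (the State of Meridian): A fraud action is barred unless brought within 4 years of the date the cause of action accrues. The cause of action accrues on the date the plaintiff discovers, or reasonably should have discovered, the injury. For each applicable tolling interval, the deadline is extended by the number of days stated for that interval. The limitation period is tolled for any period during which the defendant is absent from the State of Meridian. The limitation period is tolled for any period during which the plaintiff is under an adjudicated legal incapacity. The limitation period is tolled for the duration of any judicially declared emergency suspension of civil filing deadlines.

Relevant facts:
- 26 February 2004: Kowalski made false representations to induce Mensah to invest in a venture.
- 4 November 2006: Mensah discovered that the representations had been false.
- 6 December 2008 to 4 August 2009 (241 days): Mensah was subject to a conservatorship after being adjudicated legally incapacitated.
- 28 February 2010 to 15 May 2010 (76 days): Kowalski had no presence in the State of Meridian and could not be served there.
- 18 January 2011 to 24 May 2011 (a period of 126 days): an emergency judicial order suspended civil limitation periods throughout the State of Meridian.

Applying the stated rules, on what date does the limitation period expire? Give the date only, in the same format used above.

21 January 2012

The claim did not accrue until Mensah discovered the injury on 4 November 2006; the 26 February 2004 act date does not start the clock under the stated rule.
4 years from 4 November 2006 is 4 November 2010.
The period was tolled for 241 days by the plaintiff's legal incapacity (6 December 2008 to 4 August 2009), pushing the deadline to 3 July 2011.
The defendant's absence from the jurisdiction from 28 February 2010 to 15 May 2010 tolled the period for 76 days, extending the deadline to 17 September 2011.
The period was tolled for 126 days by the emergency suspension of filing deadlines (18 January 2011 to 24 May 2011), pushing the deadline to 21 January 2012.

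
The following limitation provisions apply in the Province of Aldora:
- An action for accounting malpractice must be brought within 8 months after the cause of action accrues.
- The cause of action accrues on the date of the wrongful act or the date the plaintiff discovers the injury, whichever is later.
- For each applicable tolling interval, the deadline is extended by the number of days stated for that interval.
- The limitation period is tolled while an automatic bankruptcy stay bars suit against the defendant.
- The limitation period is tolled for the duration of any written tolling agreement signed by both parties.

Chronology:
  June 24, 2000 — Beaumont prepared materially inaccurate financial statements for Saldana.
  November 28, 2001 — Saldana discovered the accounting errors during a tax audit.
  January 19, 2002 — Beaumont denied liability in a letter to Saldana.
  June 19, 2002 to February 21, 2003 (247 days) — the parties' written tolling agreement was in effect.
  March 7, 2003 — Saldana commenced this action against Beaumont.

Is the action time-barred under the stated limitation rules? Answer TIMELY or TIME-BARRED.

TIMELY

Taking the later of the act (June 24, 2000) and discovery (November 28, 2001), the claim accrued on November 28, 2001.
8 months from November 28, 2001 is July 28, 2002.
Because the written tolling agreement ran from June 19, 2002 to February 21, 2003, the deadline is extended by 247 days to April 1, 2003.
None of the other events listed affects the running of the period under the stated rules.
Saldana filed on March 7, 2003, before the April 1, 2003 deadline, so the action is timely.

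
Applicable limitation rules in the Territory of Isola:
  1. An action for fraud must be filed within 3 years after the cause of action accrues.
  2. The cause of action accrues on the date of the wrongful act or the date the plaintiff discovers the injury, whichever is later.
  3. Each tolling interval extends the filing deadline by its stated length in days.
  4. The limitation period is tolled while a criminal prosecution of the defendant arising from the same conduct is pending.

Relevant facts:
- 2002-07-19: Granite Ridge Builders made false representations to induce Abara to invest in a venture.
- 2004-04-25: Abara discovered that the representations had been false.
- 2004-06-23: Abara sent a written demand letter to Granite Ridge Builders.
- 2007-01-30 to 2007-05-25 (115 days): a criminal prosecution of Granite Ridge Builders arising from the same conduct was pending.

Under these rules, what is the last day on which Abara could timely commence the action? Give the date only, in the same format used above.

2007-08-18

The claim accrued on 2004-04-25 — the later of the 2002-07-19 act and the 2004-04-25 discovery.
3 years from 2004-04-25 is 2007-04-25.
The pending criminal prosecution from 2007-01-30 to 2007-05-25 tolled the period for 115 days, extending the deadline to 2007-08-18.
Nothing else in the chronology tolls or restarts the period.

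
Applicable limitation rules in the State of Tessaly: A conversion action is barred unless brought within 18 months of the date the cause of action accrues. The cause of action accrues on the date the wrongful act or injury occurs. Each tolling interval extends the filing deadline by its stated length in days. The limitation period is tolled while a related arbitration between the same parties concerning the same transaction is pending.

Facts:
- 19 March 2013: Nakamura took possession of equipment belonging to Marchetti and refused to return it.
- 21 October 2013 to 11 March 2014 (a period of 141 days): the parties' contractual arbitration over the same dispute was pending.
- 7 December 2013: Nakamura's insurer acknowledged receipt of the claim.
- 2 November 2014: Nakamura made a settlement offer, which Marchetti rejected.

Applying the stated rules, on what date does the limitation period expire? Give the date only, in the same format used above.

The limitation period began to run on 19 March 2013.
18 months from 19 March 2013 is 19 September 2014.
The period was tolled for 141 days by the pending related arbitration (21 October 2013 to 11 March 2014), pushing the deadline to 7 February 2015.
None of the other events listed affects the running of the period under the stated rules.

7 February 2015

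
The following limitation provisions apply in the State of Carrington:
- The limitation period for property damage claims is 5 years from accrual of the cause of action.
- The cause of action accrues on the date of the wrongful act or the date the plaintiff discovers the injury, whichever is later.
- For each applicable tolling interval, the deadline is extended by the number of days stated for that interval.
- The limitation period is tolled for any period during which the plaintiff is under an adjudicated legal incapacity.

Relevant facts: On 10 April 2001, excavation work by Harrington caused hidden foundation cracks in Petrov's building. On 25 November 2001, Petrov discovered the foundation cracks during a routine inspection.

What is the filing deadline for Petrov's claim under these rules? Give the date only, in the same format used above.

25 November 2006

Taking the later of the act (10 April 2001) and discovery (25 November 2001), the claim accrued on 25 November 2001.
The untolled deadline — 5 years after 25 November 2001 — is 25 November 2006.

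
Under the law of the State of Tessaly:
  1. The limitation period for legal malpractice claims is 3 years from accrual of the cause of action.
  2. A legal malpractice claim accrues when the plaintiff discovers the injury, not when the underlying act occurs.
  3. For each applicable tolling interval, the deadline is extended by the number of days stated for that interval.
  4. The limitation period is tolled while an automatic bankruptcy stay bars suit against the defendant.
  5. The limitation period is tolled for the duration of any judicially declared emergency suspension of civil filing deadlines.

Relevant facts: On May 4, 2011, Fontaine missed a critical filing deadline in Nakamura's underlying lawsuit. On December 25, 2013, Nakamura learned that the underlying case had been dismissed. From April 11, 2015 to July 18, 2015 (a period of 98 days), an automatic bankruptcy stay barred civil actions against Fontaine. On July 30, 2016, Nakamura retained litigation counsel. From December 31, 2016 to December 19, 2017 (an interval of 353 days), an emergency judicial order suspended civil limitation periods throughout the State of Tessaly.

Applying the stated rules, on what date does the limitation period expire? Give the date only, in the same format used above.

The claim did not accrue until Nakamura discovered the injury on December 25, 2013; the May 4, 2011 act date does not start the clock under the stated rule.
Adding the 3 years base period to December 25, 2013 gives a deadline of December 25, 2016, before any tolling.
The period was tolled for 98 days by the automatic bankruptcy stay (April 11, 2015 to July 18, 2015), pushing the deadline to April 2, 2017.
The period was tolled for 353 days by the emergency suspension of filing deadlines (December 31, 2016 to December 19, 2017), pushing the deadline to March 21, 2018.
The other events in the timeline have no effect on the limitation period under the stated rules.

March 21, 2018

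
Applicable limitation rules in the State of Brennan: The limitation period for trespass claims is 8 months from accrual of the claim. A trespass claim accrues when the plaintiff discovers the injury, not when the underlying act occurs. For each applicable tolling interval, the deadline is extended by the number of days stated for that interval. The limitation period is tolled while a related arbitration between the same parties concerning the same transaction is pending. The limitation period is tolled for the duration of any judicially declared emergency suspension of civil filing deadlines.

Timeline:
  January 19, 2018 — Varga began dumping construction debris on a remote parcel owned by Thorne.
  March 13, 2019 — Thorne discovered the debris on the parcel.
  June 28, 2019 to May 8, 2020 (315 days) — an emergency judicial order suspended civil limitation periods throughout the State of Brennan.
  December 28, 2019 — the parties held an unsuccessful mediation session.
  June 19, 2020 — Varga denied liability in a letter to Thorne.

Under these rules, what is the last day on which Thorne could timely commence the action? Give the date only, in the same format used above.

Under the discovery rule, the claim accrued on March 13, 2019, when Thorne discovered the injury — not on the January 19, 2018 date of the underlying act.
Adding the 8 months base period to March 13, 2019 gives a deadline of November 13, 2019, before any tolling.
Because the emergency suspension of filing deadlines ran from June 28, 2019 to May 8, 2020, the deadline is extended by 315 days to September 23, 2020.
None of the other events listed affects the running of the period under the stated rules.

September 23, 2020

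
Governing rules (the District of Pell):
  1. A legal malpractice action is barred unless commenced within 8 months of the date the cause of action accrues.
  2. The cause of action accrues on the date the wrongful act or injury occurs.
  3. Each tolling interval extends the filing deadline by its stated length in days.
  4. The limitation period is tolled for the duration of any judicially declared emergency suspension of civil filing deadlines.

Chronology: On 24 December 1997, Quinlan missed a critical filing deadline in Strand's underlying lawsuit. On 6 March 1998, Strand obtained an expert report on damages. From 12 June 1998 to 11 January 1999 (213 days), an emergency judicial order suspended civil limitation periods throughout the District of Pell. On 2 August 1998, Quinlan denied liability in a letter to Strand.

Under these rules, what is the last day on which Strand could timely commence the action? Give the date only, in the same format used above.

25 March 1999

The cause of action accrued on 24 December 1997, the date of the act.
8 months from 24 December 1997 is 24 August 1998.
The emergency suspension of filing deadlines from 12 June 1998 to 11 January 1999 tolled the period for 213 days, extending the deadline to 25 March 1999.
Nothing else in the chronology tolls or restarts the period.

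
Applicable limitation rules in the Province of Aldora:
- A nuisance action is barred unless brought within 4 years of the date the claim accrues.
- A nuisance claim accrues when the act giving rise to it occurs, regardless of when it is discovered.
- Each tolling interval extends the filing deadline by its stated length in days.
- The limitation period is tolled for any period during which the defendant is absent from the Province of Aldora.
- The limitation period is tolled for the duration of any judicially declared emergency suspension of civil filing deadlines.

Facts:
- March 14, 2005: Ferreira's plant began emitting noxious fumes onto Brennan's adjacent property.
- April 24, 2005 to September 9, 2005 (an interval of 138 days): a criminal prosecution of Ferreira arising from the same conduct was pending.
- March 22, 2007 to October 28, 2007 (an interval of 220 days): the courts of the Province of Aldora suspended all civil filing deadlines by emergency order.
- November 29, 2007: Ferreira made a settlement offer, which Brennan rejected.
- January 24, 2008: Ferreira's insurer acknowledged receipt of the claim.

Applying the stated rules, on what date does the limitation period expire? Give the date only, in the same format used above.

October 20, 2009

The claim accrued on March 14, 2005, the date of the act.
Adding the 4 years base period to March 14, 2005 gives a deadline of March 14, 2009, before any tolling.
The period was tolled for 220 days by the emergency suspension of filing deadlines (March 22, 2007 to October 28, 2007), pushing the deadline to October 20, 2009.
No stated provision tolls the period for a criminal prosecution, so the interval from April 24, 2005 to September 9, 2005 has no effect on the deadline.
None of the other events listed affects the running of the period under the stated rules.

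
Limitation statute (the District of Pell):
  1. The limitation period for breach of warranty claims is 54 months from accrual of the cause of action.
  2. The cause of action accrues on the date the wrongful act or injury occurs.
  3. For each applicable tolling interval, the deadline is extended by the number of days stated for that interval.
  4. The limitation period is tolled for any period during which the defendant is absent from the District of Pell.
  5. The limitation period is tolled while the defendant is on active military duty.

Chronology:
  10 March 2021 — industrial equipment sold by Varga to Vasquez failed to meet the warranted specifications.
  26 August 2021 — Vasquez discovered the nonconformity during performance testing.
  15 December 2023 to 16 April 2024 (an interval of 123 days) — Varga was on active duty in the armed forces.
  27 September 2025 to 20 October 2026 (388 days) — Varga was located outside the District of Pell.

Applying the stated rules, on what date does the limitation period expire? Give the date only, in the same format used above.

The claim accrued on 10 March 2021, when the wrongful act occurred; under the stated occurrence rule the 26 August 2021 discovery does not delay accrual.
Adding the 54 months base period to 10 March 2021 gives a deadline of 10 September 2025, before any tolling.
Because the defendant's active military service ran from 15 December 2023 to 16 April 2024, the deadline is extended by 123 days to 11 January 2026.
The defendant's absence from the jurisdiction from 27 September 2025 to 20 October 2026 tolled the period for 388 days, extending the deadline to 3 February 2027.

3 February 2027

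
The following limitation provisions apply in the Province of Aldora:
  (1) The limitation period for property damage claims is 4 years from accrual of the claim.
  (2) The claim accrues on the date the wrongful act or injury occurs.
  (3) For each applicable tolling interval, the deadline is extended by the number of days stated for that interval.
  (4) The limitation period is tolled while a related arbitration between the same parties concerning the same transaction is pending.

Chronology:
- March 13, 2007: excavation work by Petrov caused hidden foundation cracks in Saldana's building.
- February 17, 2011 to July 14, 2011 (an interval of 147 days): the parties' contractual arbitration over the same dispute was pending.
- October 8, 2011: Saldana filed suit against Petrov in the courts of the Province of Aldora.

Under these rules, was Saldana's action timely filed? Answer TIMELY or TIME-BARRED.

TIME-BARRED

The claim accrued on March 13, 2007, the date of the act.
Adding the 4 years base period to March 13, 2007 gives a deadline of March 13, 2011, before any tolling.
Because the pending related arbitration ran from February 17, 2011 to July 14, 2011, the deadline is extended by 147 days to August 7, 2011.
The October 8, 2011 filing falls after the August 7, 2011 deadline; the claim is time-barred.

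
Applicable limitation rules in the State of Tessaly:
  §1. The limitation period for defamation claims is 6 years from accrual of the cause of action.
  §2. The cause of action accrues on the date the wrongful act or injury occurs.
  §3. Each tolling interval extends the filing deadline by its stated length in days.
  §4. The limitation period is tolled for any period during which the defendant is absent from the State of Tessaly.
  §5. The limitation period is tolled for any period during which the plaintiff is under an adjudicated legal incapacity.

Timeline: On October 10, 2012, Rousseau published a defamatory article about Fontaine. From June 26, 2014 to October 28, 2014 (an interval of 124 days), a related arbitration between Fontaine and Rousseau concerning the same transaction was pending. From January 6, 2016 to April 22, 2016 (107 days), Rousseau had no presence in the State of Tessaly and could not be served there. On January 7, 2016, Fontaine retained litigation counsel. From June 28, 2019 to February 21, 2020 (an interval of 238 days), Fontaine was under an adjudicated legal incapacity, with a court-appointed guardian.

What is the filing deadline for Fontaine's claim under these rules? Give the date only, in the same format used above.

January 25, 2019

The cause of action accrued on October 10, 2012, the date of the act.
6 years from October 10, 2012 is October 10, 2018.
Because the defendant's absence from the jurisdiction ran from January 6, 2016 to April 22, 2016, the deadline is extended by 107 days to January 25, 2019.
The plaintiff's legal incapacity from June 28, 2019 to February 21, 2020 began after the period had already run on January 25, 2019, so it has no tolling effect.
Although a pending arbitration ran from June 26, 2014 to October 28, 2014, the stated rules do not make that a tolling event, so it is disregarded.
The other events in the timeline have no effect on the limitation period under the stated rules.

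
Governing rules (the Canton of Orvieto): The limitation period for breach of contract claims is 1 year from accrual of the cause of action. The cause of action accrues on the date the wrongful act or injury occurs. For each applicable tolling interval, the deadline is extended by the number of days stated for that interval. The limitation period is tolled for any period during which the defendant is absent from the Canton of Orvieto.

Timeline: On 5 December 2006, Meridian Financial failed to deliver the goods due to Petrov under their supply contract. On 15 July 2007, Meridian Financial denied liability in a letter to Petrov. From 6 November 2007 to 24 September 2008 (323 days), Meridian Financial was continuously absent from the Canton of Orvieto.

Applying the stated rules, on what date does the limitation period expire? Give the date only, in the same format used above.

The claim accrued on 5 December 2006, when the wrongful act occurred.
The untolled deadline — 1 year after 5 December 2006 — is 5 December 2007.
The defendant's absence from the jurisdiction from 6 November 2007 to 24 September 2008 tolled the period for 323 days, extending the deadline to 23 October 2008.
The other events in the timeline have no effect on the limitation period under the stated rules.

23 October 2008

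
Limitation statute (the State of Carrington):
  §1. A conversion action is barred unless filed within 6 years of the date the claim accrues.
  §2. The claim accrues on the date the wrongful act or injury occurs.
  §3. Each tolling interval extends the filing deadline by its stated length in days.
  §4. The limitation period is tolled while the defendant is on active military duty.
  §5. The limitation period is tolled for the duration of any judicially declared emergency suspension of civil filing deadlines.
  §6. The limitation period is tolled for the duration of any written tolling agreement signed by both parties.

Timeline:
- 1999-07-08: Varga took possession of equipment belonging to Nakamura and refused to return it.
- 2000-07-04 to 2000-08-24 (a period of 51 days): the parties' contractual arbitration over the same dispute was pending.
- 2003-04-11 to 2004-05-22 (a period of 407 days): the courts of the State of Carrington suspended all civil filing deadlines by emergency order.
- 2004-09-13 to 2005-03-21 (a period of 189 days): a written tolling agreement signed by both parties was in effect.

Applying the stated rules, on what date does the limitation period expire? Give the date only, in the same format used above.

The limitation period began to run on 1999-07-08.
The untolled deadline — 6 years after 1999-07-08 — is 2005-07-08.
Because the emergency suspension of filing deadlines ran from 2003-04-11 to 2004-05-22, the deadline is extended by 407 days to 2006-08-19.
The written tolling agreement from 2004-09-13 to 2005-03-21 tolled the period for 189 days, extending the deadline to 2007-02-24.
No stated provision tolls the period for a pending arbitration, so the interval from 2000-07-04 to 2000-08-24 has no effect on the deadline.

2007-02-24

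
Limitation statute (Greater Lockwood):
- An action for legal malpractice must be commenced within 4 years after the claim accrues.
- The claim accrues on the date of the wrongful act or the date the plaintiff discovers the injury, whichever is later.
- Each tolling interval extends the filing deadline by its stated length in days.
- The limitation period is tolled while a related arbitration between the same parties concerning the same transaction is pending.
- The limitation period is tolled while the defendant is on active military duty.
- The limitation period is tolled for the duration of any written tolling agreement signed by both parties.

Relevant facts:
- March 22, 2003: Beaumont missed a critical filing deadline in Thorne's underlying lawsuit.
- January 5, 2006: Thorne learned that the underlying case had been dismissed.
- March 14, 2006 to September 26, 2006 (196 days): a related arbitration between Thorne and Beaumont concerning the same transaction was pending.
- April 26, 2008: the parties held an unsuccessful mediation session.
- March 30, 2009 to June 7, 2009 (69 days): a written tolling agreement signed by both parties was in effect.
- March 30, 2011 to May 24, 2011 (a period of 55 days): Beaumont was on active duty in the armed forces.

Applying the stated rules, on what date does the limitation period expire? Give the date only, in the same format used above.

September 27, 2010

The claim accrued on January 5, 2006 — the later of the March 22, 2003 act and the January 5, 2006 discovery.
Adding the 4 years base period to January 5, 2006 gives a deadline of January 5, 2010, before any tolling.
The period was tolled for 196 days by the pending related arbitration (March 14, 2006 to September 26, 2006), pushing the deadline to July 20, 2010.
The period was tolled for 69 days by the written tolling agreement (March 30, 2009 to June 7, 2009), pushing the deadline to September 27, 2010.
By the time the defendant's active military service began on March 30, 2011, the limitation period had already expired on September 27, 2010; that interval cannot revive it.
The other events in the timeline have no effect on the limitation period under the stated rules.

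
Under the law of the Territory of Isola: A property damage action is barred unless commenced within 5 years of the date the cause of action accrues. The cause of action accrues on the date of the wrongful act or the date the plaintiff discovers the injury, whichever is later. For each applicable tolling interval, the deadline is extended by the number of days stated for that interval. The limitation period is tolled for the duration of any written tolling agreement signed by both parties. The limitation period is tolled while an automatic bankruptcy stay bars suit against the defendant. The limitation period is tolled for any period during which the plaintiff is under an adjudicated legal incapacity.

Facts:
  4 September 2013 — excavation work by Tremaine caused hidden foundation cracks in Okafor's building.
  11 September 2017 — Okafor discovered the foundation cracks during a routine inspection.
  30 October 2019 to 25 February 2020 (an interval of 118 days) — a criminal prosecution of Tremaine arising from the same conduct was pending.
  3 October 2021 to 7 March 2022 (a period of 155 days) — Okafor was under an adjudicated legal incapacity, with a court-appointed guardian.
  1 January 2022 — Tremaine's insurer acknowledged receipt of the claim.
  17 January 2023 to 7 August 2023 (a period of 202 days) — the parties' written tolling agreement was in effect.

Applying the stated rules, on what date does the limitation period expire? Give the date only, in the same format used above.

Taking the later of the act (4 September 2013) and discovery (11 September 2017), the claim accrued on 11 September 2017.
5 years from 11 September 2017 is 11 September 2022.
The plaintiff's legal incapacity from 3 October 2021 to 7 March 2022 tolled the period for 155 days, extending the deadline to 13 February 2023.
Because the written tolling agreement ran from 17 January 2023 to 7 August 2023, the deadline is extended by 202 days to 3 September 2023.
The pending criminal prosecution from 30 October 2019 to 25 February 2020 does not toll the period, because no stated rule makes a criminal prosecution a tolling event.
None of the other events listed affects the running of the period under the stated rules.

3 September 2023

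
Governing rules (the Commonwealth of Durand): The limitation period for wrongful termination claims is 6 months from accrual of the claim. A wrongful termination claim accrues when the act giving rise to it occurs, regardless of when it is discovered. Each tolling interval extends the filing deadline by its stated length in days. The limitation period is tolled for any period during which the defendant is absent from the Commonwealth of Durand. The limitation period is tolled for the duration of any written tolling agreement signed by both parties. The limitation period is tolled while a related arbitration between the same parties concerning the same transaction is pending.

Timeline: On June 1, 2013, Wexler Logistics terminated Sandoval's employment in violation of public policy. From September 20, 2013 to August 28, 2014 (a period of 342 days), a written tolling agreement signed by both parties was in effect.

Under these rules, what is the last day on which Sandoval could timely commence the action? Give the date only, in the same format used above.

November 8, 2014

The claim accrued on June 1, 2013, the date of the act.
6 months from June 1, 2013 is December 1, 2013.
The period was tolled for 342 days by the written tolling agreement (September 20, 2013 to August 28, 2014), pushing the deadline to November 8, 2014.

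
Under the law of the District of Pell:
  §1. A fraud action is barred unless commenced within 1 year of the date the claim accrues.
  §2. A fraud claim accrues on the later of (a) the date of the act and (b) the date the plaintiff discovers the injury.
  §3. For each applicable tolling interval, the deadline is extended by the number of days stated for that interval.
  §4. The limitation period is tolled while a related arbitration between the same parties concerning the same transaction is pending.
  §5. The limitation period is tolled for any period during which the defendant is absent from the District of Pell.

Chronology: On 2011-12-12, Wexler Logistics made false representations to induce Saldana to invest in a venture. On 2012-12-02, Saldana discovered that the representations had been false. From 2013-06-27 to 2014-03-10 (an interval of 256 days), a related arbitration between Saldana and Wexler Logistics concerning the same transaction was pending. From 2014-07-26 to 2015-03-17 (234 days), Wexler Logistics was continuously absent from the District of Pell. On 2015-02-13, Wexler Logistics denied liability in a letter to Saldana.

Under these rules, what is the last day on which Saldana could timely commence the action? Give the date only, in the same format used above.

2015-04-06

Taking the later of the act (2011-12-12) and discovery (2012-12-02), the claim accrued on 2012-12-02.
Adding the 1 year base period to 2012-12-02 gives a deadline of 2013-12-02, before any tolling.
The pending related arbitration from 2013-06-27 to 2014-03-10 tolled the period for 256 days, extending the deadline to 2014-08-15.
Because the defendant's absence from the jurisdiction ran from 2014-07-26 to 2015-03-17, the deadline is extended by 234 days to 2015-04-06.
None of the other events listed affects the running of the period under the stated rules.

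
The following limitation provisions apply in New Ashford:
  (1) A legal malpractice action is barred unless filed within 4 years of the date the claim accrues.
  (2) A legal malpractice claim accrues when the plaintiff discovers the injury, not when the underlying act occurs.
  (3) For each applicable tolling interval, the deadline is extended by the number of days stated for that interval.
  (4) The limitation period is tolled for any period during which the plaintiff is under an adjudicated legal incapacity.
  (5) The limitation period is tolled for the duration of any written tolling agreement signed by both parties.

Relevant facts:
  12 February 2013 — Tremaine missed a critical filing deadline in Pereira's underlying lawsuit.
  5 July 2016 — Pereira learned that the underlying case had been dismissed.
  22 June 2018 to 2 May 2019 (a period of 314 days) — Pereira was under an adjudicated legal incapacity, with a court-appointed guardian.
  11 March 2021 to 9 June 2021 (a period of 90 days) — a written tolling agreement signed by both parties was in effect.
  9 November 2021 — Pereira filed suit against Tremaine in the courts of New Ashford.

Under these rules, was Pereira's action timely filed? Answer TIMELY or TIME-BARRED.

Under the discovery rule, the claim accrued on 5 July 2016, when Pereira discovered the injury — not on the 12 February 2013 date of the underlying act.
The untolled deadline — 4 years after 5 July 2016 — is 5 July 2020.
Because the plaintiff's legal incapacity ran from 22 June 2018 to 2 May 2019, the deadline is extended by 314 days to 15 May 2021.
The period was tolled for 90 days by the written tolling agreement (11 March 2021 to 9 June 2021), pushing the deadline to 13 August 2021.
Filing on 9 November 2021 missed the 13 August 2021 deadline — the action is time-barred.

TIME-BARRED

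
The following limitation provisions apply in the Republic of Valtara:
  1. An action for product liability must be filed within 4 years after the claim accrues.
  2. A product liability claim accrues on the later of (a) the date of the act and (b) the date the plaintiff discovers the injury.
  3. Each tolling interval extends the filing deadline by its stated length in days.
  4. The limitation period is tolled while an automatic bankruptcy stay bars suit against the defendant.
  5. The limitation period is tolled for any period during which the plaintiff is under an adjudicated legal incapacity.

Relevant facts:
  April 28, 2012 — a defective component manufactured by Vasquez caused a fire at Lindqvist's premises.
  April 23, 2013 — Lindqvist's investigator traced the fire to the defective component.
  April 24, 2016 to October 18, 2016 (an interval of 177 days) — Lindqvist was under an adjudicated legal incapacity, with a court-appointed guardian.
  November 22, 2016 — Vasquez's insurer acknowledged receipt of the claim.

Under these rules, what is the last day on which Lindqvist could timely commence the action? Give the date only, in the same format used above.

October 17, 2017

The claim accrued on April 23, 2013 — the later of the April 28, 2012 act and the April 23, 2013 discovery.
4 years from April 23, 2013 is April 23, 2017.
The period was tolled for 177 days by the plaintiff's legal incapacity (April 24, 2016 to October 18, 2016), pushing the deadline to October 17, 2017.
The other events in the timeline have no effect on the limitation period under the stated rules.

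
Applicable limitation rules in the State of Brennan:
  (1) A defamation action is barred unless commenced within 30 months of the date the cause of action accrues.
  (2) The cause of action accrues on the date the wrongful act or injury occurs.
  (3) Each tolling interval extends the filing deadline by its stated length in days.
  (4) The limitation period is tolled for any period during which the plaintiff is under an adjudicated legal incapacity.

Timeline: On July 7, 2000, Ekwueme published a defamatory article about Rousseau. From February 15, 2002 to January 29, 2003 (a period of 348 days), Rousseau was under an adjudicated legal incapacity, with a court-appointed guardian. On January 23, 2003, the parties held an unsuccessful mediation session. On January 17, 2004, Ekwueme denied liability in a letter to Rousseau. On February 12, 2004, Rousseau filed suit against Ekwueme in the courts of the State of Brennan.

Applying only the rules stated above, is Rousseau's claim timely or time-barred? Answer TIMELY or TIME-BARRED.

TIME-BARRED

The cause of action accrued on July 7, 2000, the date of the act.
30 months from July 7, 2000 is January 7, 2003.
The period was tolled for 348 days by the plaintiff's legal incapacity (February 15, 2002 to January 29, 2003), pushing the deadline to December 21, 2003.
The other events in the timeline have no effect on the limitation period under the stated rules.
The February 12, 2004 filing falls after the December 21, 2003 deadline; the claim is time-barred.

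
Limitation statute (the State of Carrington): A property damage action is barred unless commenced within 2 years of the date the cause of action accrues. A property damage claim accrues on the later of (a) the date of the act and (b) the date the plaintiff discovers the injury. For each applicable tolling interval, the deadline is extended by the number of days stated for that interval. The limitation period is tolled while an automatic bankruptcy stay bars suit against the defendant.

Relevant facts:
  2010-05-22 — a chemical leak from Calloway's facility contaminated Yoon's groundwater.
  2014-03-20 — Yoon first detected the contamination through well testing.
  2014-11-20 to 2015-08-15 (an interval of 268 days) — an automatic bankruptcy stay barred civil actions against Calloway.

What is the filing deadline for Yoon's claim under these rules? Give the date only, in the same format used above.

The claim accrued on 2014-03-20 — the later of the 2010-05-22 act and the 2014-03-20 discovery.
The untolled deadline — 2 years after 2014-03-20 — is 2016-03-20.
The automatic bankruptcy stay from 2014-11-20 to 2015-08-15 tolled the period for 268 days, extending the deadline to 2016-12-13.

2016-12-13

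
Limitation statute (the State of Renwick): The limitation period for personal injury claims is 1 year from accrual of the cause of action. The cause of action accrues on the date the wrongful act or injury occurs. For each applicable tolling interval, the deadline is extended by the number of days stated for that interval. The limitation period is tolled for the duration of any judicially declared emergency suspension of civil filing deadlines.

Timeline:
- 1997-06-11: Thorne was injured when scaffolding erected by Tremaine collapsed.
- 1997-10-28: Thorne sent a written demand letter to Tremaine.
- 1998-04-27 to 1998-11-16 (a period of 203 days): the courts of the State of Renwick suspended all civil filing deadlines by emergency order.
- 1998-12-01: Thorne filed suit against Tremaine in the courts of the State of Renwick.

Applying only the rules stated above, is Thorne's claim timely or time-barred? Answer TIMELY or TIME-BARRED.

The cause of action accrued on 1997-06-11, the date of the act.
The untolled deadline — 1 year after 1997-06-11 — is 1998-06-11.
Because the emergency suspension of filing deadlines ran from 1998-04-27 to 1998-11-16, the deadline is extended by 203 days to 1998-12-31.
None of the other events listed affects the running of the period under the stated rules.
Filing on 1998-12-01 beat the 1998-12-31 deadline — the action is timely.

TIMELY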